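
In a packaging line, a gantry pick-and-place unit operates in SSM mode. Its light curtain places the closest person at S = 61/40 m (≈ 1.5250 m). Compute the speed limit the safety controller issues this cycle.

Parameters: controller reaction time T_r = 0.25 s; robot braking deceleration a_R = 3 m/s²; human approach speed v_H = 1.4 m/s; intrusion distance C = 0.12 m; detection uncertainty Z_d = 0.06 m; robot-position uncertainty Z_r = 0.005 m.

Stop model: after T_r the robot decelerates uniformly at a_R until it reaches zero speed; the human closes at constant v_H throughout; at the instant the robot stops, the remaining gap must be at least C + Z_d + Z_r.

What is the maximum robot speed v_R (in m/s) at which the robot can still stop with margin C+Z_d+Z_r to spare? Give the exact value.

v_R_max = 11/10 m/s = 1.1000 m/s

quadratic (1/6)·v² + (43/60)·v + (-99/100) = 0
  disc = (43/60)² − 4·(1/6)·(-99/100) = 169/144 ; √disc = 13/12
  v_R = (−(43/60) + 13/12) / (2·(1/6)) = 11/10 m/s
check:
stop time T_s = (11/10)/3 = 0.3667 s
robot in T_r: 1.1000·0.2500 = 0.2750 m
braking distance = 1.1000²/(2·3.0000) = 0.2017 m
human closes 1.4000·0.6167 = 0.8633 m
C+Z_d+Z_r = 0.1200+0.0600+0.0050 = 0.1850 m
sum ≈ 0.2750+0.2017+0.8633+0.1850 ≈ 1.5250 m = S ✓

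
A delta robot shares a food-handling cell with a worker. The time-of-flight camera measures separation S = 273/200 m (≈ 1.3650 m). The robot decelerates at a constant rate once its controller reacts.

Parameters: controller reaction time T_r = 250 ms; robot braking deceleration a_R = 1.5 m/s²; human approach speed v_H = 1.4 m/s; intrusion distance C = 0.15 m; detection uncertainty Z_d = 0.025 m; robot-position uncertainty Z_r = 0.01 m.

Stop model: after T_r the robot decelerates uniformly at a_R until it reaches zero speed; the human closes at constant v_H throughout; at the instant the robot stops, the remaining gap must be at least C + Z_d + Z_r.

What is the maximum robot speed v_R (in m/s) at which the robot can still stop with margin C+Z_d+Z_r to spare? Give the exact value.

quadratic (1/3)·v² + (71/60)·v + (-83/100) = 0
  disc = (71/60)² − 4·(1/3)·(-83/100) = 361/144 ; √disc = 19/12
  v_R = (−(71/60) + 19/12) / (2·(1/3)) = 3/5 m/s
check:
stop time T_s = (3/5)/(3/2) = 0.4000 s
robot in T_r: 0.6000·0.2500 = 0.1500 m
robot covers 0.6000·0.4000 − ½·1.5000·0.4000² = 0.1200 m while stopping
person approaches 1.4000·(0.2500+0.4000) = 0.9100 m
margins: 0.1500+0.0250+0.0100 = 0.1850 m
sum ≈ 0.1500+0.1200+0.9100+0.1850 ≈ 1.3650 m = S ✓

v_R_max = 3/5 m/s = 0.6000 m/s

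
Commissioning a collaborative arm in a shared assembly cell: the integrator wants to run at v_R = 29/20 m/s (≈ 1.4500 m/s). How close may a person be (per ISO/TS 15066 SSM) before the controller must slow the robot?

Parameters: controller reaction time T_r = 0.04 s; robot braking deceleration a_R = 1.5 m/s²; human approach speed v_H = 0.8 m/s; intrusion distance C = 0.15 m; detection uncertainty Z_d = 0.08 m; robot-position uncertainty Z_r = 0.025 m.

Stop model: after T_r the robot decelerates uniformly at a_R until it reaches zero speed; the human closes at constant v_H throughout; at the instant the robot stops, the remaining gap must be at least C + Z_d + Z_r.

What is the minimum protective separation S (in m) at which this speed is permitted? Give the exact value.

T_s = v_R/a_R = (29/20)/(3/2) = 0.9667 s
robot covers v_R·T_r = 1.4500·0.0400 = 0.0580 m before braking
robot covers 1.4500·0.9667 − ½·1.5000·0.9667² = 0.7008 m while stopping
person approaches 0.8000·(0.0400+0.9667) = 0.8053 m
residual clearance needed = 0.1500+0.0800+0.0250 = 0.2550 m
S_min ≈ 0.0580+0.7008+0.8053+0.2550  ⇒  S_min = 2183/1200 m

S_min = 2183/1200 m = 1.8192 m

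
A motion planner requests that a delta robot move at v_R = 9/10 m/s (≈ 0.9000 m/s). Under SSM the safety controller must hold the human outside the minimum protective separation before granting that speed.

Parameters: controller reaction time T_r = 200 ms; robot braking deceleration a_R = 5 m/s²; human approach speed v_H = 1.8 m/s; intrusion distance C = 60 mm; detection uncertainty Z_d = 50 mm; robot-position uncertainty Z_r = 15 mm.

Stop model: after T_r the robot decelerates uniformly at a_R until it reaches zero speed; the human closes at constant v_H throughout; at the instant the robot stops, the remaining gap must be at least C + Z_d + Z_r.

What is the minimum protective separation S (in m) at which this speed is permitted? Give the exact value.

braking lasts T_s = (9/10)/5 = 0.1800 s
robot covers v_R·T_r = 0.9000·0.2000 = 0.1800 m before braking
robot covers 0.9000·0.1800 − ½·5.0000·0.1800² = 0.0810 m while stopping
human closes 1.8000·0.3800 = 0.6840 m
margins: 0.0600+0.0500+0.0150 = 0.1250 m
S_min ≈ 0.1800+0.0810+0.6840+0.1250  ⇒  S_min = 107/100 m

S_min = 107/100 m = 1.0700 m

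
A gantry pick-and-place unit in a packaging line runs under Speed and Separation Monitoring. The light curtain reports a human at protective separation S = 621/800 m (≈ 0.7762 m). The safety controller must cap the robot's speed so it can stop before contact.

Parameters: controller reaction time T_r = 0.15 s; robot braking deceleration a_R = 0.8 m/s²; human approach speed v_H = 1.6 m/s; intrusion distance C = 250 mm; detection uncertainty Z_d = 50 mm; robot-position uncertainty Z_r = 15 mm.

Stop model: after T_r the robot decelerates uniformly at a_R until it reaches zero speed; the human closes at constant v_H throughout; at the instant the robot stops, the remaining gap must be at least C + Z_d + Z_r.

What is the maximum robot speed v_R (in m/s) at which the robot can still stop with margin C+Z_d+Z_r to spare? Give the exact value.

quadratic (5/8)·v² + (43/20)·v + (-177/800) = 0
  disc = (43/20)² − 4·(5/8)·(-177/800) = 8281/1600 ; √disc = 91/40
  v_R = (−(43/20) + 91/40) / (2·(5/8)) = 1/10 m/s
check:
braking lasts T_s = (1/10)/(4/5) = 0.1250 s
robot covers v_R·T_r = 0.1000·0.1500 = 0.0150 m before braking
braking distance = 0.1000²/(2·0.8000) = 0.0063 m
human over T_r+T_s: 1.6000·(0.1500+0.1250) = 0.4400 m
C+Z_d+Z_r = 0.2500+0.0500+0.0150 = 0.3150 m
sum ≈ 0.0150+0.0063+0.4400+0.3150 ≈ 0.7762 m = S ✓

v_R_max = 1/10 m/s = 0.1000 m/s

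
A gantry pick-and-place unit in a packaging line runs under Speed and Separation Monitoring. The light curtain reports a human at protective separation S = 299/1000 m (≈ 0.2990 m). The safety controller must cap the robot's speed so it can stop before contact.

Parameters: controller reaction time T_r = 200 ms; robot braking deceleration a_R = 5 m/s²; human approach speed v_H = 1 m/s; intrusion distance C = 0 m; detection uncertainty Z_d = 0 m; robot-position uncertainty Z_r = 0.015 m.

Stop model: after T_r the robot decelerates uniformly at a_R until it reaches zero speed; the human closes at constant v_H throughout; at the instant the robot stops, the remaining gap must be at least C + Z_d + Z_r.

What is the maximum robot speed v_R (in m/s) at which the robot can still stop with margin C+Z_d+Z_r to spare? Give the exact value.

collect terms ⇒ (1/10)·v_R² + (2/5)·v_R + (-21/250) = 0
  disc = (2/5)² − 4·(1/10)·(-21/250) = 121/625 ; √disc = 11/25
  v_R = (−(2/5) + 11/25) / (2·(1/10)) = 1/5 m/s
check:
stop time T_s = (1/5)/5 = 0.0400 s
robot covers v_R·T_r = 0.2000·0.2000 = 0.0400 m before braking
robot under decel: 0.2000²/(2·5.0000) = 0.0040 m
person approaches 1.0000·(0.2000+0.0400) = 0.2400 m
margins: 0.0000+0.0000+0.0150 = 0.0150 m
sum ≈ 0.0400+0.0040+0.2400+0.0150 ≈ 0.2990 m = S ✓

v_R_max = 1/5 m/s = 0.2000 m/s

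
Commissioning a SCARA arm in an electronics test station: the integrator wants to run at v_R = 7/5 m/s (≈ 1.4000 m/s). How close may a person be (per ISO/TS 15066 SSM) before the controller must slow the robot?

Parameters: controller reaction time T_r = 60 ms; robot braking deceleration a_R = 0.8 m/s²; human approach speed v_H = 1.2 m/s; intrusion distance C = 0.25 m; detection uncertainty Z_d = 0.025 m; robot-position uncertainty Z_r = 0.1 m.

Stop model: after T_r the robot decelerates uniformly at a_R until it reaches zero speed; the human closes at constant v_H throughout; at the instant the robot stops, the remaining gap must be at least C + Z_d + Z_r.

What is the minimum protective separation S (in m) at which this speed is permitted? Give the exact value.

S_min = 482/125 m = 3.8560 m

T_s = v_R/a_R = (7/5)/(4/5) = 1.7500 s
reaction-phase robot travel = 1.4000·0.0600 = 0.0840 m
robot under decel: 1.4000²/(2·0.8000) = 1.2250 m
human over T_r+T_s: 1.2000·(0.0600+1.7500) = 2.1720 m
margins: 0.2500+0.0250+0.1000 = 0.3750 m
S_min ≈ 0.0840+1.2250+2.1720+0.3750  ⇒  S_min = 482/125 m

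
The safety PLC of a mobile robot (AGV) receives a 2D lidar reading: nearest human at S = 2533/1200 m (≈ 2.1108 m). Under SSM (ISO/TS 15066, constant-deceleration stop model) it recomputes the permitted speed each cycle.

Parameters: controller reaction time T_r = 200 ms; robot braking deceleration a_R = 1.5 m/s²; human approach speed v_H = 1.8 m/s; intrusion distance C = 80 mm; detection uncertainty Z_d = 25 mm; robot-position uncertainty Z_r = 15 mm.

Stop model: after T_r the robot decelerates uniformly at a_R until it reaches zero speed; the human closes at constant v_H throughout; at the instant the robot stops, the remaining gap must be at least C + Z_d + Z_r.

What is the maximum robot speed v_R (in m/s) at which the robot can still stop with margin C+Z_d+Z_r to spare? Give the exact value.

v_R_max = 19/20 m/s = 0.9500 m/s

at the boundary: (1/3)·v² + (7/5)·v + (-1957/1200) = 0
  disc = (7/5)² − 4·(1/3)·(-1957/1200) = 3721/900 ; √disc = 61/30
  v_R = (−(7/5) + 61/30) / (2·(1/3)) = 19/20 m/s
check:
braking lasts T_s = (19/20)/(3/2) = 0.6333 s
robot in T_r: 0.9500·0.2000 = 0.1900 m
robot under decel: 0.9500²/(2·1.5000) = 0.3008 m
person approaches 1.8000·(0.2000+0.6333) = 1.5000 m
C+Z_d+Z_r = 0.0800+0.0250+0.0150 = 0.1200 m
sum ≈ 0.1900+0.3008+1.5000+0.1200 ≈ 2.1108 m = S ✓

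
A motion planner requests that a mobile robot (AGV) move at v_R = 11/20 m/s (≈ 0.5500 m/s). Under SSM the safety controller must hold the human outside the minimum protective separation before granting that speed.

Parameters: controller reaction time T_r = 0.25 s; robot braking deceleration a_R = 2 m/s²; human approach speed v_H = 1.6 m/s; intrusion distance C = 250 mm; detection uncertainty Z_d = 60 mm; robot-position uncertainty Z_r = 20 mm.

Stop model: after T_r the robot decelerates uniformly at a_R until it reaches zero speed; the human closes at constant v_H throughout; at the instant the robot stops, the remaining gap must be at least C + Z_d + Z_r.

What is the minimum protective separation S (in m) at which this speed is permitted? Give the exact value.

S_min = 2213/1600 m = 1.3831 m

T_s = v_R/a_R = (11/20)/2 = 0.2750 s
robot in T_r: 0.5500·0.2500 = 0.1375 m
robot covers 0.5500·0.2750 − ½·2.0000·0.2750² = 0.0756 m while stopping
person approaches 1.6000·(0.2500+0.2750) = 0.8400 m
margins: 0.2500+0.0600+0.0200 = 0.3300 m
S_min ≈ 0.1375+0.0756+0.8400+0.3300  ⇒  S_min = 2213/1600 m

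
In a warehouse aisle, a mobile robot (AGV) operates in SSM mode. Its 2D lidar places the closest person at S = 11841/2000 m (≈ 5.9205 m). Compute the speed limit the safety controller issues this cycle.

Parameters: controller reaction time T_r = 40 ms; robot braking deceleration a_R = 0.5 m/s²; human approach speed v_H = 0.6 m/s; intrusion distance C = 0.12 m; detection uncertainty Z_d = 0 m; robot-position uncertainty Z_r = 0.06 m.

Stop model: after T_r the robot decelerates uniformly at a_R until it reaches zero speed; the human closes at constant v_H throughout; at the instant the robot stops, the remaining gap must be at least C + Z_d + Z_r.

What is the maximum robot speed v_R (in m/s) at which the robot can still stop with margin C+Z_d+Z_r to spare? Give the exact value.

at the boundary: (1)·v² + (31/25)·v + (-11433/2000) = 0
  disc = (31/25)² − 4·(1)·(-11433/2000) = 61009/2500 ; √disc = 247/50
  v_R = (−(31/25) + 247/50) / (2·(1)) = 37/20 m/s
check:
stop time T_s = (37/20)/(1/2) = 3.7000 s
reaction-phase robot travel = 1.8500·0.0400 = 0.0740 m
robot covers 1.8500·3.7000 − ½·0.5000·3.7000² = 3.4225 m while stopping
human over T_r+T_s: 0.6000·(0.0400+3.7000) = 2.2440 m
residual clearance needed = 0.1200+0.0000+0.0600 = 0.1800 m
sum ≈ 0.0740+3.4225+2.2440+0.1800 ≈ 5.9205 m = S ✓

v_R_max = 37/20 m/s = 1.8500 m/s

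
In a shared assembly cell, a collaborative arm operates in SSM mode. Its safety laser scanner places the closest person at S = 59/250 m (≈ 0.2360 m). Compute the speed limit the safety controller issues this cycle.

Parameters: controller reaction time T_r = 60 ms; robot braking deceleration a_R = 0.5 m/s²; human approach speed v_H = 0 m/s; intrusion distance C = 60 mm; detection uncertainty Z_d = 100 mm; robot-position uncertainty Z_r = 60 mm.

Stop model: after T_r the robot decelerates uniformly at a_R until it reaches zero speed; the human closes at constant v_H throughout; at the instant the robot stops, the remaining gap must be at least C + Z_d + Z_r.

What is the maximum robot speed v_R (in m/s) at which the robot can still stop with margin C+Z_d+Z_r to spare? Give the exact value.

v_R_max = 1/10 m/s = 0.1000 m/s

quadratic (1)·v² + (3/50)·v + (-2/125) = 0
  disc = (3/50)² − 4·(1)·(-2/125) = 169/2500 ; √disc = 13/50
  v_R = (−(3/50) + 13/50) / (2·(1)) = 1/10 m/s
check:
T_s = v_R/a_R = (1/10)/(1/2) = 0.2000 s
robot in T_r: 0.1000·0.0600 = 0.0060 m
braking distance = 0.1000²/(2·0.5000) = 0.0100 m
person approaches 0.0000·(0.0600+0.2000) = 0.0000 m
C+Z_d+Z_r = 0.0600+0.1000+0.0600 = 0.2200 m
sum ≈ 0.0060+0.0100+0.0000+0.2200 ≈ 0.2360 m = S ✓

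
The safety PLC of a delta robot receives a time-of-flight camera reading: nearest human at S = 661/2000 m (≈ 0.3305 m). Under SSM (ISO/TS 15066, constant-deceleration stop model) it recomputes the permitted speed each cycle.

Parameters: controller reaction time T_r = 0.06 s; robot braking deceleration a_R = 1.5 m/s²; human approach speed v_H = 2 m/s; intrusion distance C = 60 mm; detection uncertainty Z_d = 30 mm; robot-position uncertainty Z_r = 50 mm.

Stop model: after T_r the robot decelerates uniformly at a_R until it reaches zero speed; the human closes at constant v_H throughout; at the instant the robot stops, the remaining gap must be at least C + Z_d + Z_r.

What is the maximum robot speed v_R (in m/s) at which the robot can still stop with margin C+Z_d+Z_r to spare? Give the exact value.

quadratic (1/3)·v² + (209/150)·v + (-141/2000) = 0
  disc = (209/150)² − 4·(1/3)·(-141/2000) = 11449/5625 ; √disc = 107/75
  v_R = (−(209/150) + 107/75) / (2·(1/3)) = 1/20 m/s
check:
braking lasts T_s = (1/20)/(3/2) = 0.0333 s
reaction-phase robot travel = 0.0500·0.0600 = 0.0030 m
robot under decel: 0.0500²/(2·1.5000) = 0.0008 m
person approaches 2.0000·(0.0600+0.0333) = 0.1867 m
residual clearance needed = 0.0600+0.0300+0.0500 = 0.1400 m
sum ≈ 0.0030+0.0008+0.1867+0.1400 ≈ 0.3305 m = S ✓

v_R_max = 1/20 m/s = 0.0500 m/s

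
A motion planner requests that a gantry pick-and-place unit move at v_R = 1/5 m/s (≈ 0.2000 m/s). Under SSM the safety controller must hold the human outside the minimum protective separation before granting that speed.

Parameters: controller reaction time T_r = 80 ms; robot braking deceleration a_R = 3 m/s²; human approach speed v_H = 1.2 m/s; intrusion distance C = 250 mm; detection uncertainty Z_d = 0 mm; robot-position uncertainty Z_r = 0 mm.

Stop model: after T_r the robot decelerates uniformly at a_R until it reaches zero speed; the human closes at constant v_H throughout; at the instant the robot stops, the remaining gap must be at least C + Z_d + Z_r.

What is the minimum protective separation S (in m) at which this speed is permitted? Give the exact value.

T_s = v_R/a_R = (1/5)/3 = 0.0667 s
reaction-phase robot travel = 0.2000·0.0800 = 0.0160 m
robot under decel: 0.2000²/(2·3.0000) = 0.0067 m
human closes 1.2000·0.1467 = 0.1760 m
margins: 0.2500+0.0000+0.0000 = 0.2500 m
S_min ≈ 0.0160+0.0067+0.1760+0.2500  ⇒  S_min = 673/1500 m

S_min = 673/1500 m = 0.4487 m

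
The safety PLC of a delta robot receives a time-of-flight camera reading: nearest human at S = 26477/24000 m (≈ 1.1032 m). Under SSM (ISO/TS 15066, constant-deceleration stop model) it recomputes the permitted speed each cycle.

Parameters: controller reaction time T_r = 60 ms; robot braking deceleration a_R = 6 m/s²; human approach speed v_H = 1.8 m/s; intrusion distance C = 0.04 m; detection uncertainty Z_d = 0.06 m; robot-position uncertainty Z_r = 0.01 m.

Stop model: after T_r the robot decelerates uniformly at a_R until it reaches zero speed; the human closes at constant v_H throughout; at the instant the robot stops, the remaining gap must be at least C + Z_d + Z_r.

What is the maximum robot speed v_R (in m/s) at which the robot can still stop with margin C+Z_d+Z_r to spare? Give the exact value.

at the boundary: (1/12)·v² + (9/25)·v + (-4249/4800) = 0
  disc = (9/25)² − 4·(1/12)·(-4249/4800) = 152881/360000 ; √disc = 391/600
  v_R = (−(9/25) + 391/600) / (2·(1/12)) = 7/4 m/s
check:
braking lasts T_s = (7/4)/6 = 0.2917 s
robot covers v_R·T_r = 1.7500·0.0600 = 0.1050 m before braking
braking distance = 1.7500²/(2·6.0000) = 0.2552 m
human closes 1.8000·0.3517 = 0.6330 m
margins: 0.0400+0.0600+0.0100 = 0.1100 m
sum ≈ 0.1050+0.2552+0.6330+0.1100 ≈ 1.1032 m = S ✓

v_R_max = 7/4 m/s = 1.7500 m/s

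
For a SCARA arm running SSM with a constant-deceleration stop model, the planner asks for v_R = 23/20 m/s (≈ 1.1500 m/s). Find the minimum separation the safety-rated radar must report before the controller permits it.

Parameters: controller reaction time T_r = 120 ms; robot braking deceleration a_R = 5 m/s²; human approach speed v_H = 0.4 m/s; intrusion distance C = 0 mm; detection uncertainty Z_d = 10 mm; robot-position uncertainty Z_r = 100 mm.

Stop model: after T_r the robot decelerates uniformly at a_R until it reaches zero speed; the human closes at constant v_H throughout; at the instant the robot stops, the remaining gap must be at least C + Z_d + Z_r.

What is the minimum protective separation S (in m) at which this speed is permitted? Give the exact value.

S_min = 2081/4000 m = 0.5202 m

braking lasts T_s = (23/20)/5 = 0.2300 s
robot in T_r: 1.1500·0.1200 = 0.1380 m
braking distance = 1.1500²/(2·5.0000) = 0.1323 m
human closes 0.4000·0.3500 = 0.1400 m
C+Z_d+Z_r = 0.0000+0.0100+0.1000 = 0.1100 m
S_min ≈ 0.1380+0.1323+0.1400+0.1100  ⇒  S_min = 2081/4000 m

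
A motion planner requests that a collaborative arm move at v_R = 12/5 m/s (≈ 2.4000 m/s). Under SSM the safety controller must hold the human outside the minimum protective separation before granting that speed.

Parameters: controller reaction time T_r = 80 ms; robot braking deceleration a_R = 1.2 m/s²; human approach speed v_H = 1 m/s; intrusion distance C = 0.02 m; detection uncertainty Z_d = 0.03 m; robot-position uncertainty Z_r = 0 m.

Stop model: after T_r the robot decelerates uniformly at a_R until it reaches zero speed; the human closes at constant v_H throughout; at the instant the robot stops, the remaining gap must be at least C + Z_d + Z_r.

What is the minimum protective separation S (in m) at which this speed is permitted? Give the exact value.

braking lasts T_s = (12/5)/(6/5) = 2.0000 s
reaction-phase robot travel = 2.4000·0.0800 = 0.1920 m
robot covers 2.4000·2.0000 − ½·1.2000·2.0000² = 2.4000 m while stopping
human closes 1.0000·2.0800 = 2.0800 m
margins: 0.0200+0.0300+0.0000 = 0.0500 m
S_min ≈ 0.1920+2.4000+2.0800+0.0500  ⇒  S_min = 2361/500 m

S_min = 2361/500 m = 4.7220 m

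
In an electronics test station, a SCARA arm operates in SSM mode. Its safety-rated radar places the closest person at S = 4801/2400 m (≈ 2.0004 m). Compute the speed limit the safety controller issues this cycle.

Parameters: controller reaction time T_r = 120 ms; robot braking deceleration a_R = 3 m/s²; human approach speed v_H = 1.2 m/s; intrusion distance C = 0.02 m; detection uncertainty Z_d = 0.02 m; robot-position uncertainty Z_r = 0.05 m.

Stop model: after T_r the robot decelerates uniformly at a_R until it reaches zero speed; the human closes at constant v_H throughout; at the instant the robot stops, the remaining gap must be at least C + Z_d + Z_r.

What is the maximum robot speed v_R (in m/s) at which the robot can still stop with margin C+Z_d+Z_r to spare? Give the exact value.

v_R_max = 41/20 m/s = 2.0500 m/s

collect terms ⇒ (1/6)·v_R² + (13/25)·v_R + (-21197/12000) = 0
  disc = (13/25)² − 4·(1/6)·(-21197/12000) = 130321/90000 ; √disc = 361/300
  v_R = (−(13/25) + 361/300) / (2·(1/6)) = 41/20 m/s
check:
stop time T_s = (41/20)/3 = 0.6833 s
robot in T_r: 2.0500·0.1200 = 0.2460 m
robot covers 2.0500·0.6833 − ½·3.0000·0.6833² = 0.7004 m while stopping
human closes 1.2000·0.8033 = 0.9640 m
C+Z_d+Z_r = 0.0200+0.0200+0.0500 = 0.0900 m
sum ≈ 0.2460+0.7004+0.9640+0.0900 ≈ 2.0004 m = S ✓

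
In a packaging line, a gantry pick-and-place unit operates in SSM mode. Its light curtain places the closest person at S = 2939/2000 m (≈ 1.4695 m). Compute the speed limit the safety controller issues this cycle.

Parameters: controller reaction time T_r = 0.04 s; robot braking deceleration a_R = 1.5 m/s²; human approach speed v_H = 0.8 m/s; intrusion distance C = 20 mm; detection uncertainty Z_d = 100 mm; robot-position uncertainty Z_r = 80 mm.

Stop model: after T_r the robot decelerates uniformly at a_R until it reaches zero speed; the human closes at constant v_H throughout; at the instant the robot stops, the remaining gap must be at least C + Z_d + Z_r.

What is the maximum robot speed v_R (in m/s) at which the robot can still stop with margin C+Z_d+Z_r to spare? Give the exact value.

v_R_max = 5/4 m/s = 1.2500 m/s

at the boundary: (1/3)·v² + (43/75)·v + (-99/80) = 0
  disc = (43/75)² − 4·(1/3)·(-99/80) = 44521/22500 ; √disc = 211/150
  v_R = (−(43/75) + 211/150) / (2·(1/3)) = 5/4 m/s
check:
braking lasts T_s = (5/4)/(3/2) = 0.8333 s
reaction-phase robot travel = 1.2500·0.0400 = 0.0500 m
robot covers 1.2500·0.8333 − ½·1.5000·0.8333² = 0.5208 m while stopping
person approaches 0.8000·(0.0400+0.8333) = 0.6987 m
margins: 0.0200+0.1000+0.0800 = 0.2000 m
sum ≈ 0.0500+0.5208+0.6987+0.2000 ≈ 1.4695 m = S ✓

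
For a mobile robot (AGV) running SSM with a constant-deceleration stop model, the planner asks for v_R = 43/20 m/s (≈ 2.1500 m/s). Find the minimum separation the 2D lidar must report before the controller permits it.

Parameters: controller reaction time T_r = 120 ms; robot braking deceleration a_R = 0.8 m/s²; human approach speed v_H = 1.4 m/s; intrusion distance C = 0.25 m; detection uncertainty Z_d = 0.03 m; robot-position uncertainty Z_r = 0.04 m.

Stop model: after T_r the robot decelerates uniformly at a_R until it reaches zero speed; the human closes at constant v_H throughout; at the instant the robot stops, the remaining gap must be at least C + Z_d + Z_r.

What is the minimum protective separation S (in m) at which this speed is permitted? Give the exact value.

S_min = 118361/16000 m = 7.3976 m

braking lasts T_s = (43/20)/(4/5) = 2.6875 s
robot in T_r: 2.1500·0.1200 = 0.2580 m
braking distance = 2.1500²/(2·0.8000) = 2.8891 m
person approaches 1.4000·(0.1200+2.6875) = 3.9305 m
margins: 0.2500+0.0300+0.0400 = 0.3200 m
S_min ≈ 0.2580+2.8891+3.9305+0.3200  ⇒  S_min = 118361/16000 m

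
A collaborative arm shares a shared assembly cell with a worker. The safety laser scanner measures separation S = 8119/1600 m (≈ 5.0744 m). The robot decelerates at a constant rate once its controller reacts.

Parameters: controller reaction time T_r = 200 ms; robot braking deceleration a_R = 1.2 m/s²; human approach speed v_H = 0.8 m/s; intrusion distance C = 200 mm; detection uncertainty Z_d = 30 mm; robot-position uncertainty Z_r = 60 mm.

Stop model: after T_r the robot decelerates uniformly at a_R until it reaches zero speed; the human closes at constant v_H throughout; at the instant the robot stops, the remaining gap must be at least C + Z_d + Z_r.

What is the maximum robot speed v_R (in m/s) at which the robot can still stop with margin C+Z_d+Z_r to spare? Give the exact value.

collect terms ⇒ (5/12)·v_R² + (13/15)·v_R + (-7399/1600) = 0
  disc = (13/15)² − 4·(5/12)·(-7399/1600) = 121801/14400 ; √disc = 349/120
  v_R = (−(13/15) + 349/120) / (2·(5/12)) = 49/20 m/s
check:
stop time T_s = (49/20)/(6/5) = 2.0417 s
reaction-phase robot travel = 2.4500·0.2000 = 0.4900 m
braking distance = 2.4500²/(2·1.2000) = 2.5010 m
human over T_r+T_s: 0.8000·(0.2000+2.0417) = 1.7933 m
residual clearance needed = 0.2000+0.0300+0.0600 = 0.2900 m
sum ≈ 0.4900+2.5010+1.7933+0.2900 ≈ 5.0744 m = S ✓

v_R_max = 49/20 m/s = 2.4500 m/s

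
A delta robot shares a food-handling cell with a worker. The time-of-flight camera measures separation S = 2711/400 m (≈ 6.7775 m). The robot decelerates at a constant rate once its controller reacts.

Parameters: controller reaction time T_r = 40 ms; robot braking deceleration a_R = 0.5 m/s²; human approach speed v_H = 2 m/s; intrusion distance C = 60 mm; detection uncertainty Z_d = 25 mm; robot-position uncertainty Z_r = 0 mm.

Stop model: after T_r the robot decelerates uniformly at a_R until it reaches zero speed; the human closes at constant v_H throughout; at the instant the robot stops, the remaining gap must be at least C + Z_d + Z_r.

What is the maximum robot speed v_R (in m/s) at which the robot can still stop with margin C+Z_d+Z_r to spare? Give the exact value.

v_R_max = 5/4 m/s = 1.2500 m/s

at the boundary: (1)·v² + (101/25)·v + (-529/80) = 0
  disc = (101/25)² − 4·(1)·(-529/80) = 106929/2500 ; √disc = 327/50
  v_R = (−(101/25) + 327/50) / (2·(1)) = 5/4 m/s
check:
T_s = v_R/a_R = (5/4)/(1/2) = 2.5000 s
reaction-phase robot travel = 1.2500·0.0400 = 0.0500 m
braking distance = 1.2500²/(2·0.5000) = 1.5625 m
human closes 2.0000·2.5400 = 5.0800 m
C+Z_d+Z_r = 0.0600+0.0250+0.0000 = 0.0850 m
sum ≈ 0.0500+1.5625+5.0800+0.0850 ≈ 6.7775 m = S ✓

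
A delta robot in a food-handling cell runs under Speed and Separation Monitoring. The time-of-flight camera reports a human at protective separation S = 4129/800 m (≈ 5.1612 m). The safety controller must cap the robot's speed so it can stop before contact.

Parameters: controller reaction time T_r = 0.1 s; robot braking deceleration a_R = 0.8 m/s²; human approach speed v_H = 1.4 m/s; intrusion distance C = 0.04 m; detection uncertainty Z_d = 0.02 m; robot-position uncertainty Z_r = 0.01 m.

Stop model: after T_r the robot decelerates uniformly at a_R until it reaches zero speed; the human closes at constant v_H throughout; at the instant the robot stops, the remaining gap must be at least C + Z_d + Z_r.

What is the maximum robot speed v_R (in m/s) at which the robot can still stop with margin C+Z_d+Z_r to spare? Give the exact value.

v_R_max = 17/10 m/s = 1.7000 m/s

collect terms ⇒ (5/8)·v_R² + (37/20)·v_R + (-3961/800) = 0
  disc = (37/20)² − 4·(5/8)·(-3961/800) = 25281/1600 ; √disc = 159/40
  v_R = (−(37/20) + 159/40) / (2·(5/8)) = 17/10 m/s
check:
braking lasts T_s = (17/10)/(4/5) = 2.1250 s
robot covers v_R·T_r = 1.7000·0.1000 = 0.1700 m before braking
robot covers 1.7000·2.1250 − ½·0.8000·2.1250² = 1.8062 m while stopping
human closes 1.4000·2.2250 = 3.1150 m
residual clearance needed = 0.0400+0.0200+0.0100 = 0.0700 m
sum ≈ 0.1700+1.8062+3.1150+0.0700 ≈ 5.1612 m = S ✓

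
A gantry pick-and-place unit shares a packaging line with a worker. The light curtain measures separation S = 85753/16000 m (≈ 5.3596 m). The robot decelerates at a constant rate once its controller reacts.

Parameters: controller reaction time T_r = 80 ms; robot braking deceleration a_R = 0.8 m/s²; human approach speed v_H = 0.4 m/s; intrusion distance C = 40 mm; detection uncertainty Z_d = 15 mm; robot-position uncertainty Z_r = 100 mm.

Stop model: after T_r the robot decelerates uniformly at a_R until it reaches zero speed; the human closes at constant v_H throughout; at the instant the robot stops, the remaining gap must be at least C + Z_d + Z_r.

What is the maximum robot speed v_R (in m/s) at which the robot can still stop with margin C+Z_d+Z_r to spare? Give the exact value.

collect terms ⇒ (5/8)·v_R² + (29/50)·v_R + (-82761/16000) = 0
  disc = (29/50)² − 4·(5/8)·(-82761/16000) = 2122849/160000 ; √disc = 1457/400
  v_R = (−(29/50) + 1457/400) / (2·(5/8)) = 49/20 m/s
check:
T_s = v_R/a_R = (49/20)/(4/5) = 3.0625 s
reaction-phase robot travel = 2.4500·0.0800 = 0.1960 m
robot covers 2.4500·3.0625 − ½·0.8000·3.0625² = 3.7516 m while stopping
human over T_r+T_s: 0.4000·(0.0800+3.0625) = 1.2570 m
C+Z_d+Z_r = 0.0400+0.0150+0.1000 = 0.1550 m
sum ≈ 0.1960+3.7516+1.2570+0.1550 ≈ 5.3596 m = S ✓

v_R_max = 49/20 m/s = 2.4500 m/s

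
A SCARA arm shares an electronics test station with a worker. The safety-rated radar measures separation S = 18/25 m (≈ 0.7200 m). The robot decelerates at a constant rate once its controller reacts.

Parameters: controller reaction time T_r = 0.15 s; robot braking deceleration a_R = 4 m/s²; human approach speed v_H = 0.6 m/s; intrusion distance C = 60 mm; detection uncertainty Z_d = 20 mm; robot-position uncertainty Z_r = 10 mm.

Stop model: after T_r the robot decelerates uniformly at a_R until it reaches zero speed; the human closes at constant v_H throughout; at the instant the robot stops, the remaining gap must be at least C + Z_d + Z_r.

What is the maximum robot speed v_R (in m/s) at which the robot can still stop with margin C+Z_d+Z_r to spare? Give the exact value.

v_R_max = 6/5 m/s = 1.2000 m/s

quadratic (1/8)·v² + (3/10)·v + (-27/50) = 0
  disc = (3/10)² − 4·(1/8)·(-27/50) = 9/25 ; √disc = 3/5
  v_R = (−(3/10) + 3/5) / (2·(1/8)) = 6/5 m/s
check:
braking lasts T_s = (6/5)/4 = 0.3000 s
reaction-phase robot travel = 1.2000·0.1500 = 0.1800 m
braking distance = 1.2000²/(2·4.0000) = 0.1800 m
person approaches 0.6000·(0.1500+0.3000) = 0.2700 m
C+Z_d+Z_r = 0.0600+0.0200+0.0100 = 0.0900 m
sum ≈ 0.1800+0.1800+0.2700+0.0900 ≈ 0.7200 m = S ✓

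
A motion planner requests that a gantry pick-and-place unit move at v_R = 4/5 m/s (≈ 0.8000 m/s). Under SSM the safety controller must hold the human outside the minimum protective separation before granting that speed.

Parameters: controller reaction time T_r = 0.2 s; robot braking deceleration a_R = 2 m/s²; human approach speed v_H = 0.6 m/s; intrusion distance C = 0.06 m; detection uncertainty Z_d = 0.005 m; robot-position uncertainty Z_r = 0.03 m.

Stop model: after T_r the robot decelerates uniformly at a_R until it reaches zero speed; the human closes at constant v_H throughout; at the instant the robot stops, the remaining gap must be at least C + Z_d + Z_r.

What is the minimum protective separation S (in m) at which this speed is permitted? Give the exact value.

T_s = v_R/a_R = (4/5)/2 = 0.4000 s
robot covers v_R·T_r = 0.8000·0.2000 = 0.1600 m before braking
robot under decel: 0.8000²/(2·2.0000) = 0.1600 m
person approaches 0.6000·(0.2000+0.4000) = 0.3600 m
residual clearance needed = 0.0600+0.0050+0.0300 = 0.0950 m
S_min ≈ 0.1600+0.1600+0.3600+0.0950  ⇒  S_min = 31/40 m

S_min = 31/40 m = 0.7750 m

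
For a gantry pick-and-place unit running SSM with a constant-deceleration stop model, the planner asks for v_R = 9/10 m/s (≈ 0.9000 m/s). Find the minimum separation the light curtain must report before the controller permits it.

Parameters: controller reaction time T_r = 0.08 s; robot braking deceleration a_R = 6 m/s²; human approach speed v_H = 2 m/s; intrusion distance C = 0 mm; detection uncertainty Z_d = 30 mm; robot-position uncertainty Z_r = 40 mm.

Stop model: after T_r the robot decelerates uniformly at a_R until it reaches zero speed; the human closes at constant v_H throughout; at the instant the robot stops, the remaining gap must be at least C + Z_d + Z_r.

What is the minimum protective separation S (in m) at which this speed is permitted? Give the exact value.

T_s = v_R/a_R = (9/10)/6 = 0.1500 s
robot covers v_R·T_r = 0.9000·0.0800 = 0.0720 m before braking
robot covers 0.9000·0.1500 − ½·6.0000·0.1500² = 0.0675 m while stopping
human over T_r+T_s: 2.0000·(0.0800+0.1500) = 0.4600 m
C+Z_d+Z_r = 0.0000+0.0300+0.0400 = 0.0700 m
S_min ≈ 0.0720+0.0675+0.4600+0.0700  ⇒  S_min = 1339/2000 m

S_min = 1339/2000 m = 0.6695 m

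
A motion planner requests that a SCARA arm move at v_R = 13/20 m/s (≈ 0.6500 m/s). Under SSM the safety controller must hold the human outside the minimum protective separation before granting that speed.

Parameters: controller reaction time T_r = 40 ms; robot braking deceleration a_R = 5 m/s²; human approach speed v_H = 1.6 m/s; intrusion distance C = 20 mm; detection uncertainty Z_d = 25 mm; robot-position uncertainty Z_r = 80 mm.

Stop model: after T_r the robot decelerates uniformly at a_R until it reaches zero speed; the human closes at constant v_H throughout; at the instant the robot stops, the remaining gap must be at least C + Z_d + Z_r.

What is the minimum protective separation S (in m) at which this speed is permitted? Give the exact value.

T_s = v_R/a_R = (13/20)/5 = 0.1300 s
reaction-phase robot travel = 0.6500·0.0400 = 0.0260 m
braking distance = 0.6500²/(2·5.0000) = 0.0423 m
human over T_r+T_s: 1.6000·(0.0400+0.1300) = 0.2720 m
residual clearance needed = 0.0200+0.0250+0.0800 = 0.1250 m
S_min ≈ 0.0260+0.0423+0.2720+0.1250  ⇒  S_min = 1861/4000 m

S_min = 1861/4000 m = 0.4652 m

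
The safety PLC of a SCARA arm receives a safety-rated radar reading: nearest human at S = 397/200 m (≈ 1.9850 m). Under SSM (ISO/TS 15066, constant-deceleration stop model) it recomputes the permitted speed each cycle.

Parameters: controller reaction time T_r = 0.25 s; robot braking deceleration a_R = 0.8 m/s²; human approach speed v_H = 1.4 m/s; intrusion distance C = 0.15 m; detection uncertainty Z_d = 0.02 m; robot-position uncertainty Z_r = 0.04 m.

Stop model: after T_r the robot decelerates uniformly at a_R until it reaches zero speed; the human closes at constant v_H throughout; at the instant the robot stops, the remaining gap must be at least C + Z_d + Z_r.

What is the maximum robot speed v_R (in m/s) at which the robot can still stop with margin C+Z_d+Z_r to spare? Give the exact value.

quadratic (5/8)·v² + (2)·v + (-57/40) = 0
  disc = (2)² − 4·(5/8)·(-57/40) = 121/16 ; √disc = 11/4
  v_R = (−(2) + 11/4) / (2·(5/8)) = 3/5 m/s
check:
stop time T_s = (3/5)/(4/5) = 0.7500 s
robot covers v_R·T_r = 0.6000·0.2500 = 0.1500 m before braking
robot covers 0.6000·0.7500 − ½·0.8000·0.7500² = 0.2250 m while stopping
human over T_r+T_s: 1.4000·(0.2500+0.7500) = 1.4000 m
C+Z_d+Z_r = 0.1500+0.0200+0.0400 = 0.2100 m
sum ≈ 0.1500+0.2250+1.4000+0.2100 ≈ 1.9850 m = S ✓

v_R_max = 3/5 m/s = 0.6000 m/s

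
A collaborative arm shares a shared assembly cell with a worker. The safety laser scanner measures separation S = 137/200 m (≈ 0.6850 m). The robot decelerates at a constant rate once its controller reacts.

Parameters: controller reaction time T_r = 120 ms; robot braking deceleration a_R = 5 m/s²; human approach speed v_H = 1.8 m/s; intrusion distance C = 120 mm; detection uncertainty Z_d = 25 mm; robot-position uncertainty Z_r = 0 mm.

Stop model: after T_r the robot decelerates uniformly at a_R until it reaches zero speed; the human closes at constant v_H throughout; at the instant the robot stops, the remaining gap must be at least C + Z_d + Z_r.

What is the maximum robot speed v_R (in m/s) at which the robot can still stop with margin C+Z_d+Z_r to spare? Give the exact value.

v_R_max = 3/5 m/s = 0.6000 m/s

at the boundary: (1/10)·v² + (12/25)·v + (-81/250) = 0
  disc = (12/25)² − 4·(1/10)·(-81/250) = 9/25 ; √disc = 3/5
  v_R = (−(12/25) + 3/5) / (2·(1/10)) = 3/5 m/s
check:
T_s = v_R/a_R = (3/5)/5 = 0.1200 s
robot in T_r: 0.6000·0.1200 = 0.0720 m
robot under decel: 0.6000²/(2·5.0000) = 0.0360 m
human over T_r+T_s: 1.8000·(0.1200+0.1200) = 0.4320 m
C+Z_d+Z_r = 0.1200+0.0250+0.0000 = 0.1450 m
sum ≈ 0.0720+0.0360+0.4320+0.1450 ≈ 0.6850 m = S ✓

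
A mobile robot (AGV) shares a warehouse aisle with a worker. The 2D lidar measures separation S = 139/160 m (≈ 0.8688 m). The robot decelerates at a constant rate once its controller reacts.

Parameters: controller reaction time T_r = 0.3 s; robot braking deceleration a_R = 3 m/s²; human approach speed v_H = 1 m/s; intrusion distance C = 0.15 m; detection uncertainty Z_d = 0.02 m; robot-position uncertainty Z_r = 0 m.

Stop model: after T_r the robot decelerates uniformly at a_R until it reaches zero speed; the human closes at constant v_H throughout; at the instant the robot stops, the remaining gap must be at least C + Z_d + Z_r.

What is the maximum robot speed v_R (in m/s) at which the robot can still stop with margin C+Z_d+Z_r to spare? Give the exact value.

v_R_max = 11/20 m/s = 0.5500 m/s

collect terms ⇒ (1/6)·v_R² + (19/30)·v_R + (-319/800) = 0
  disc = (19/30)² − 4·(1/6)·(-319/800) = 2401/3600 ; √disc = 49/60
  v_R = (−(19/30) + 49/60) / (2·(1/6)) = 11/20 m/s
check:
braking lasts T_s = (11/20)/3 = 0.1833 s
reaction-phase robot travel = 0.5500·0.3000 = 0.1650 m
robot under decel: 0.5500²/(2·3.0000) = 0.0504 m
person approaches 1.0000·(0.3000+0.1833) = 0.4833 m
C+Z_d+Z_r = 0.1500+0.0200+0.0000 = 0.1700 m
sum ≈ 0.1650+0.0504+0.4833+0.1700 ≈ 0.8688 m = S ✓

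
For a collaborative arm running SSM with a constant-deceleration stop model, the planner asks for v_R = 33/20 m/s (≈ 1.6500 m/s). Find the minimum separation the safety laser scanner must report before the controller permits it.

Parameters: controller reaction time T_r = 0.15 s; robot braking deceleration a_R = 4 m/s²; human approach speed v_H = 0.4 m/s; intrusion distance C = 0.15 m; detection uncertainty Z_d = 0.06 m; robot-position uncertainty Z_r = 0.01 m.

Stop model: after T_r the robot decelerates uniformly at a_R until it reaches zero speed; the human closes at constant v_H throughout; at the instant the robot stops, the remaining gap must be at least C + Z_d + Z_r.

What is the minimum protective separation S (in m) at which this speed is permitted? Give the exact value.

braking lasts T_s = (33/20)/4 = 0.4125 s
robot in T_r: 1.6500·0.1500 = 0.2475 m
braking distance = 1.6500²/(2·4.0000) = 0.3403 m
human closes 0.4000·0.5625 = 0.2250 m
margins: 0.1500+0.0600+0.0100 = 0.2200 m
S_min ≈ 0.2475+0.3403+0.2250+0.2200  ⇒  S_min = 661/640 m

S_min = 661/640 m = 1.0328 m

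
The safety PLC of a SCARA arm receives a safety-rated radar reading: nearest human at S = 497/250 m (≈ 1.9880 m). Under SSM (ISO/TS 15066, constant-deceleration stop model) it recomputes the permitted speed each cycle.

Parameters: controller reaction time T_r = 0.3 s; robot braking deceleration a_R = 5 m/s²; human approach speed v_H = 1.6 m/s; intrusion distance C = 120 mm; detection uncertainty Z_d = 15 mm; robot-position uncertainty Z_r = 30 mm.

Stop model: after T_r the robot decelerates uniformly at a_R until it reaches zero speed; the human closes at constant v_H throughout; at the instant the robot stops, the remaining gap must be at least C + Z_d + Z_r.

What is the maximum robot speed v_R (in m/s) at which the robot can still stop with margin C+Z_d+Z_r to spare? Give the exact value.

quadratic (1/10)·v² + (31/50)·v + (-1343/1000) = 0
  disc = (31/50)² − 4·(1/10)·(-1343/1000) = 576/625 ; √disc = 24/25
  v_R = (−(31/50) + 24/25) / (2·(1/10)) = 17/10 m/s
check:
stop time T_s = (17/10)/5 = 0.3400 s
reaction-phase robot travel = 1.7000·0.3000 = 0.5100 m
robot covers 1.7000·0.3400 − ½·5.0000·0.3400² = 0.2890 m while stopping
human over T_r+T_s: 1.6000·(0.3000+0.3400) = 1.0240 m
margins: 0.1200+0.0150+0.0300 = 0.1650 m
sum ≈ 0.5100+0.2890+1.0240+0.1650 ≈ 1.9880 m = S ✓

v_R_max = 17/10 m/s = 1.7000 m/s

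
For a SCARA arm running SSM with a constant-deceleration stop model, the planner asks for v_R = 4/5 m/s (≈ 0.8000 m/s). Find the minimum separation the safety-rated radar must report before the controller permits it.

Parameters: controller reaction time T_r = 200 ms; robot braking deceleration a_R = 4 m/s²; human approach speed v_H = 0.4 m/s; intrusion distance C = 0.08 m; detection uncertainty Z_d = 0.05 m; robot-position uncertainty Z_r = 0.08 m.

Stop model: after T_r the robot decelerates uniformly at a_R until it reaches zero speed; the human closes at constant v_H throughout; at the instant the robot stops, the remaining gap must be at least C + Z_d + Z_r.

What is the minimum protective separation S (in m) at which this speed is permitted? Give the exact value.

S_min = 61/100 m = 0.6100 m

stop time T_s = (4/5)/4 = 0.2000 s
robot in T_r: 0.8000·0.2000 = 0.1600 m
robot under decel: 0.8000²/(2·4.0000) = 0.0800 m
person approaches 0.4000·(0.2000+0.2000) = 0.1600 m
margins: 0.0800+0.0500+0.0800 = 0.2100 m
S_min ≈ 0.1600+0.0800+0.1600+0.2100  ⇒  S_min = 61/100 m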